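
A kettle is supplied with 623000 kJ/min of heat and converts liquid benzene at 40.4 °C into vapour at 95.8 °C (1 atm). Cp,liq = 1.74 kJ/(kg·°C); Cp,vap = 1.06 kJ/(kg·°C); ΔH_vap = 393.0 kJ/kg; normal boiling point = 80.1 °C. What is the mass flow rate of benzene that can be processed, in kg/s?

ṁ = 21.7 kg/s

Δh = 1.74×(80.1−40.4) + 393.0 + 1.06×(95.8−80.1) = 478.72 kJ/kg
Q = 623000 kJ/min = 10383 kJ/s = 10383 kJ/s
ṁ = Q/Δh = 10383 / 478.72 = 21.69 kg/s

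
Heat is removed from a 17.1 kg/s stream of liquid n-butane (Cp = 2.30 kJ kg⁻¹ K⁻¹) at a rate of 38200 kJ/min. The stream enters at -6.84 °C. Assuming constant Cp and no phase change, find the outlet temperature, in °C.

T_out = -23.0 °C

Q = 38200 kJ/min = 636.67 kJ/s
ΔT = Q/(ṁ·Cp) = 636.67/(17.1×2.30) = 16.188 K
T_out = -6.84 − 16.188 = -23.028 °C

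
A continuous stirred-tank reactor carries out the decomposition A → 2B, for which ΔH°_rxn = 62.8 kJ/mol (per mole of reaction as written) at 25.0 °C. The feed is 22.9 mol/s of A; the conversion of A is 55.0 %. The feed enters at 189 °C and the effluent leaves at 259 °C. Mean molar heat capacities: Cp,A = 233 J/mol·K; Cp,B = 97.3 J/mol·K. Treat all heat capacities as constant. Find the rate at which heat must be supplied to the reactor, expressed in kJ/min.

Q_in = 63100 kJ/min

Extent of reaction ξ = 0.550 × 22.9 = 12.595 mol/s
Reaction term: ξ·ΔH°_rxn = 12.595 × 62.8 = 790.97 kJ/s
Sensible, feed 189→25 °C: -875.05 kJ/s
Outlet flows (mol/s): A 10.305, B 25.19
Sensible, products 25→259 °C: 1135.4 kJ/s
Q = ΔH = 1051.3 kJ/s = 1051.3 kW
Heat supplied = 63077 kJ/min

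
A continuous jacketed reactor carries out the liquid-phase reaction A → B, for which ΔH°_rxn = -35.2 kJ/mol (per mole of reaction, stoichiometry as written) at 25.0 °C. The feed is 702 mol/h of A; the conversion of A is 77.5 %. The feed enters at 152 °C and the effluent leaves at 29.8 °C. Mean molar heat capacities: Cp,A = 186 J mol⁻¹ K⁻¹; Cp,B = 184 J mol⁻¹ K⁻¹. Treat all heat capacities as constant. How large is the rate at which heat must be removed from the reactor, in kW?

Q_out = 9.75 kW

Extent of reaction ξ = 0.775 × 702 = 544.05 mol/h
Reaction term: ξ·ΔH°_rxn = 544.05 × -35.2 = -19151 kJ/h
Sensible, feed 152→25 °C: -16583 kJ/h
Outlet flows (mol/h): A 157.95, B 544.05
Sensible, products 25→29.8 °C: 621.52 kJ/h
Q = ΔH = -35112 kJ/h = -9.7532 kW
Heat removed = 9.7532 kW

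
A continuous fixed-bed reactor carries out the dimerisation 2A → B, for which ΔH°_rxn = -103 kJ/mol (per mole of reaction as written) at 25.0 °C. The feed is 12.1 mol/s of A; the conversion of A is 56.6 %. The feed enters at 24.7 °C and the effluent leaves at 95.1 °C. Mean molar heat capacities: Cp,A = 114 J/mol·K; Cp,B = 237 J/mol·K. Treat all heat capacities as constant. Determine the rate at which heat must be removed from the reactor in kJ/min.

Q_out = 15200 kJ/min

Extent of reaction ξ = 0.566 × 12.1 / 2 = 3.4243 mol/s
Reaction term: ξ·ΔH°_rxn = 3.4243 × -103 = -352.7 kJ/s
Sensible, feed 24.7→25 °C: 0.41382 kJ/s
Outlet flows (mol/s): A 5.2514, B 3.4243
Sensible, products 25→95.1 °C: 98.856 kJ/s
Q = ΔH = -253.43 kJ/s = -253.43 kW
Heat removed = 15206 kJ/min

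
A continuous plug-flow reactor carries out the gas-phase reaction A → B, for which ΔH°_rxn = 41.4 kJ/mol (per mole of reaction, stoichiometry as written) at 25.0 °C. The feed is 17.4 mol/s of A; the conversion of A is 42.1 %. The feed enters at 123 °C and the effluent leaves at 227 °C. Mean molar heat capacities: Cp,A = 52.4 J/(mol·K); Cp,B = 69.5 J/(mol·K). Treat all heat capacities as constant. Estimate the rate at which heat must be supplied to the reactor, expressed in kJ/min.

Extent of reaction ξ = 0.421 × 17.4 = 7.3254 mol/s
Reaction term: ξ·ΔH°_rxn = 7.3254 × 41.4 = 303.27 kJ/s
Sensible, feed 123→25 °C: -89.352 kJ/s
Outlet flows (mol/s): A 10.075, B 7.3254
Sensible, products 25→227 °C: 209.48 kJ/s
Q = ΔH = 423.4 kJ/s = 423.4 kW
Heat supplied = 25404 kJ/min

Q_in = 25400 kJ/min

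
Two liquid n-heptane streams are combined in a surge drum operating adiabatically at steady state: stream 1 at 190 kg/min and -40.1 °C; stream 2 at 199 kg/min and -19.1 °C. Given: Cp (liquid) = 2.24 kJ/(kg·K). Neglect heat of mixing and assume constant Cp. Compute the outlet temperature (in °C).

T_out = -29.4 °C

Adiabatic, steady state ⇒ Σ ṁᵢCp,ᵢ(T_out − Tᵢ) = 0
T_out = Σ ṁᵢCp,ᵢTᵢ / Σ ṁᵢCp,ᵢ
      = -25581 / 871.36 = -29.357 °C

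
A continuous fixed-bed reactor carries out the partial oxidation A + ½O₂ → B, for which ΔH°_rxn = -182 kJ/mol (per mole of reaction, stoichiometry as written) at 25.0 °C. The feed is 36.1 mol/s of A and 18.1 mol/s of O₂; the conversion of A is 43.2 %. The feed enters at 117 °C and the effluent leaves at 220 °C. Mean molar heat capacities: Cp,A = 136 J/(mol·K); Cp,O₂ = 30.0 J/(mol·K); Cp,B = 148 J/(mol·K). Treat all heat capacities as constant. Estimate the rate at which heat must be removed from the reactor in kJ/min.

Q_out = 137000 kJ/min

Extent of reaction ξ = 0.432 × 36.1 = 15.595 mol/s
Reaction term: ξ·ΔH°_rxn = 15.595 × -182 = -2838.3 kJ/s
Sensible, feed 117→25 °C: -501.64 kJ/s
Outlet flows (mol/s): A 20.505, O₂ 10.302, B 15.595
Sensible, products 25→220 °C: 1054.1 kJ/s
Q = ΔH = -2285.8 kJ/s = -2285.8 kW
Heat removed = 137150 kJ/min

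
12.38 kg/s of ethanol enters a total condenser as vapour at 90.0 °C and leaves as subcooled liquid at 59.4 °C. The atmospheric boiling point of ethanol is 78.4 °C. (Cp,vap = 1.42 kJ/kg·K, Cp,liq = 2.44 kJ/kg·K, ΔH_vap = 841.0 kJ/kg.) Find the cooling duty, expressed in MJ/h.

vapour 90.0→78.4 °C: -16.472 kJ/kg
condensation at 78.4 °C: -841 kJ/kg
liquid 78.4→59.4 °C: -46.36 kJ/kg
Δh = -16.472 + -841 + -46.36 = -903.83 kJ/kg
Q = ṁ·Δh = 12.38 kg/s × -903.83 kJ/kg = -11189 kJ/s
|Q| = 11189 kW = 40282 MJ/h

Q_c = 40300 MJ/h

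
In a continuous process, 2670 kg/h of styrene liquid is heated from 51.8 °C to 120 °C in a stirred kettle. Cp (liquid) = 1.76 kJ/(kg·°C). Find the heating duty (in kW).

Q = 89.0 kW

Q = ṁ·Cp·ΔT = 2670 × 1.76 × (120 − 51.8) = 320490 kJ/h
Converting: 320490 / 3600 s = 89.024 kW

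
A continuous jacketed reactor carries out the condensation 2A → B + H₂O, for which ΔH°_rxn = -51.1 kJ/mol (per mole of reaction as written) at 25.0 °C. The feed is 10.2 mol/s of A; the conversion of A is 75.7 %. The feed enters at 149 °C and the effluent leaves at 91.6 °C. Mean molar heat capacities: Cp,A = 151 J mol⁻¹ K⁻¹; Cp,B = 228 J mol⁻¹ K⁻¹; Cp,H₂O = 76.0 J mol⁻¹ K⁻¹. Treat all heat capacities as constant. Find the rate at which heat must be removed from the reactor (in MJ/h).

Extent of reaction ξ = 0.757 × 10.2 / 2 = 3.8607 mol/s
Reaction term: ξ·ΔH°_rxn = 3.8607 × -51.1 = -197.28 kJ/s
Sensible, feed 149→25 °C: -190.98 kJ/s
Outlet flows (mol/s): A 2.4786, B 3.8607, H₂O 3.8607
Sensible, products 25→91.6 °C: 103.09 kJ/s
Q = ΔH = -285.18 kJ/s = -285.18 kW
Heat removed = 1026.6 MJ/h

Q_out = 1030 MJ/h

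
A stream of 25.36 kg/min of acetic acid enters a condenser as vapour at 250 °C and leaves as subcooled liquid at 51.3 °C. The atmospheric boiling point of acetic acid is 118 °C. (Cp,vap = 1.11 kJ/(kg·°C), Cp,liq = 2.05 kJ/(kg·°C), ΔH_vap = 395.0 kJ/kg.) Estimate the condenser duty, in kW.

Q_c = 287 kW

vapour 250→118 °C: -146.52 kJ/kg
condensation at 118 °C: -395 kJ/kg
liquid 118→51.3 °C: -136.73 kJ/kg
Δh = -146.52 + -395 + -136.73 = -678.25 kJ/kg
Q = ṁ·Δh = 25.36 kg/min × -678.25 kJ/kg = -17201 kJ/min
|Q| = 286.68 kW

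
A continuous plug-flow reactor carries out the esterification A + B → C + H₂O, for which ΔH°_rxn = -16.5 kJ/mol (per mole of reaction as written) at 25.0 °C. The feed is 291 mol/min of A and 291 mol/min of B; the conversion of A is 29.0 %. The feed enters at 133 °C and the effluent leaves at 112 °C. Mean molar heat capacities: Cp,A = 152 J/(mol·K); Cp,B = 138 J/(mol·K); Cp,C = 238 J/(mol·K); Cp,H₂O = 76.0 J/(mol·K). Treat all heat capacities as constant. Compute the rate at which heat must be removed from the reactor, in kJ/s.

Q_out = 49.8 kJ/s

Extent of reaction ξ = 0.290 × 291 = 84.39 mol/min
Reaction term: ξ·ΔH°_rxn = 84.39 × -16.5 = -1392.4 kJ/min
Sensible, feed 133→25 °C: -9114.1 kJ/min
Outlet flows (mol/min): A 206.61, B 206.61, C 84.39, H₂O 84.39
Sensible, products 25→112 °C: 7518.1 kJ/min
Q = ΔH = -2988.4 kJ/min = -49.807 kW
Heat removed = 49.807 kJ/s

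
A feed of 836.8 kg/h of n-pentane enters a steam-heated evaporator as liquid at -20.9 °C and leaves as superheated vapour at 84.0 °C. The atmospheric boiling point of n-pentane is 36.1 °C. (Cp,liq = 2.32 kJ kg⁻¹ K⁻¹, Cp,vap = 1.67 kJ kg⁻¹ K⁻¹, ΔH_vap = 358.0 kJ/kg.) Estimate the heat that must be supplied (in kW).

liquid -20.9→36.1 °C: 132.24 kJ/kg
vaporisation at 36.1 °C: 358 kJ/kg
vapour 36.1→84.0 °C: 79.993 kJ/kg
Δh = 132.24 + 358 + 79.993 = 570.23 kJ/kg
Q = ṁ·Δh = 836.8 kg/h × 570.23 kJ/kg = 477170 kJ/h
|Q| = 132.55 kW

Q = 133 kW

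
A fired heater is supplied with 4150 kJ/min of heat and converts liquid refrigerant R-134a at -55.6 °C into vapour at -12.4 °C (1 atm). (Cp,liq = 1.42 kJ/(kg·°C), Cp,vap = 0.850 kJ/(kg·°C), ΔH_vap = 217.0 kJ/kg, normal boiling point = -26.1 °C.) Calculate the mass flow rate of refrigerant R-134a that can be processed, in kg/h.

Δh = 1.42×(-26.1−-55.6) + 217.0 + 0.850×(-12.4−-26.1) = 270.53 kJ/kg
Q = 4150 kJ/min = 69.167 kJ/s = 249000 kJ/h
ṁ = Q/Δh = 249000 / 270.53 = 920.4 kg/h

ṁ = 920 kg/h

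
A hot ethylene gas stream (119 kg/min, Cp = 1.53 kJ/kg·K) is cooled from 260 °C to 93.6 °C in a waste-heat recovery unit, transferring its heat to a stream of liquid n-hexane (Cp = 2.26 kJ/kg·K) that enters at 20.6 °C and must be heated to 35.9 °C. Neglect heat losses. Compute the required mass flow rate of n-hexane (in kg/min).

ṁ_c = 876 kg/min

Heat released by hot stream: Q = 119 × 1.53 × (260 − 93.6) = 30296 kJ/min
Energy balance on cold side (adiabatic exchanger): Q = ṁ_c·Cp_c·(T_c,out − T_c,in)
ṁ_c = 30296 / [2.26 × (35.9 − 20.6)] = 876.18 kg/min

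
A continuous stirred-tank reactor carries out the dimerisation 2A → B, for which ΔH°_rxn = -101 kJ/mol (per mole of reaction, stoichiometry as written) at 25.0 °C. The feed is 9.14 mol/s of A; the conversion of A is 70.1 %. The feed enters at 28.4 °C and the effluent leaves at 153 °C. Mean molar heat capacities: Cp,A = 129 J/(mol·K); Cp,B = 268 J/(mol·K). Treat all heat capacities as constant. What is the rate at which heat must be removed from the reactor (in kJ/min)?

Q_out = 10400 kJ/min

Extent of reaction ξ = 0.701 × 9.14 / 2 = 3.2036 mol/s
Reaction term: ξ·ΔH°_rxn = 3.2036 × -101 = -323.56 kJ/s
Sensible, feed 28.4→25 °C: -4.0088 kJ/s
Outlet flows (mol/s): A 2.7329, B 3.2036
Sensible, products 25→153 °C: 155.02 kJ/s
Q = ΔH = -172.55 kJ/s = -172.55 kW
Heat removed = 10353 kJ/min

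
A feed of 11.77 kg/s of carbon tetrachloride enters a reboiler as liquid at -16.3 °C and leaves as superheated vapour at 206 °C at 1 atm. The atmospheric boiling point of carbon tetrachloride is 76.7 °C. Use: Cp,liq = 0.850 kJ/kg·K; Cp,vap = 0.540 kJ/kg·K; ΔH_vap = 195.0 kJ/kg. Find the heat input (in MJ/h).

liquid -16.3→76.7 °C: 79.05 kJ/kg
vaporisation at 76.7 °C: 195 kJ/kg
vapour 76.7→206 °C: 69.822 kJ/kg
Δh = 79.05 + 195 + 69.822 = 343.87 kJ/kg
Q = ṁ·Δh = 11.77 kg/s × 343.87 kJ/kg = 4047.4 kJ/s
|Q| = 4047.4 kW = 14571 MJ/h

Q = 14600 MJ/h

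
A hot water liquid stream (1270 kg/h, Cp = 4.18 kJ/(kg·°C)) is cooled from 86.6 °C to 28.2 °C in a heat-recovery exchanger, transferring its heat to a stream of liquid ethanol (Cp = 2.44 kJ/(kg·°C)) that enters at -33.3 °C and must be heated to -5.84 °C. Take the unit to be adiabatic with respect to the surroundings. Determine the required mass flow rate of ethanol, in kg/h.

ṁ_c = 4630 kg/h

Heat released by hot stream: Q = 1270 × 4.18 × (86.6 − 28.2) = 310020 kJ/h
Energy balance on cold side (adiabatic exchanger): Q = ṁ_c·Cp_c·(T_c,out − T_c,in)
ṁ_c = 310020 / [2.44 × (-5.84 − -33.3)] = 4627 kg/h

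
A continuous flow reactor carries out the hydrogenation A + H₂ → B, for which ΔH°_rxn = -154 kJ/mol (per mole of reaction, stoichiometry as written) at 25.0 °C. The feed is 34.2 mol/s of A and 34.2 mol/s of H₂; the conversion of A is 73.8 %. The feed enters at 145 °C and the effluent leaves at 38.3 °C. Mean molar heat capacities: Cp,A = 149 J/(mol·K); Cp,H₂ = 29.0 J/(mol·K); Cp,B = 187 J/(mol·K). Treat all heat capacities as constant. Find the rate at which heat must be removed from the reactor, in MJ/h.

Extent of reaction ξ = 0.738 × 34.2 = 25.24 mol/s
Reaction term: ξ·ΔH°_rxn = 25.24 × -154 = -3886.9 kJ/s
Sensible, feed 145→25 °C: -730.51 kJ/s
Outlet flows (mol/s): A 8.9604, H₂ 8.9604, B 25.24
Sensible, products 25→38.3 °C: 83.986 kJ/s
Q = ΔH = -4533.4 kJ/s = -4533.4 kW
Heat removed = 16320 MJ/h

Q_out = 16300 MJ/h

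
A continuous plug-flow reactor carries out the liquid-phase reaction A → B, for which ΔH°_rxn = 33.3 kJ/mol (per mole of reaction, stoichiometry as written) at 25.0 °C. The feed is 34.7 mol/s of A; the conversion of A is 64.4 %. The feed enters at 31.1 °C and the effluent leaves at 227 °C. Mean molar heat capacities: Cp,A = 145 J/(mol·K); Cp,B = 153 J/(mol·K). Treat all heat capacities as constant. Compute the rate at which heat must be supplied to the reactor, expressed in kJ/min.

Extent of reaction ξ = 0.644 × 34.7 = 22.347 mol/s
Reaction term: ξ·ΔH°_rxn = 22.347 × 33.3 = 744.15 kJ/s
Sensible, feed 31.1→25 °C: -30.692 kJ/s
Outlet flows (mol/s): A 12.353, B 22.347
Sensible, products 25→227 °C: 1052.5 kJ/s
Q = ΔH = 1765.9 kJ/s = 1765.9 kW
Heat supplied = 105960 kJ/min

Q_in = 106000 kJ/min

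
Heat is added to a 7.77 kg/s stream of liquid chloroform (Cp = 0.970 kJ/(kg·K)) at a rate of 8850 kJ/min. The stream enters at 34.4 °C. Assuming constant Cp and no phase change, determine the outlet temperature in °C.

T_out = 54.0 °C

Q = 8850 kJ/min = 147.5 kJ/s
ΔT = Q/(ṁ·Cp) = 147.5/(7.77×0.970) = 19.57 K
T_out = 34.4 + 19.57 = 53.97 °C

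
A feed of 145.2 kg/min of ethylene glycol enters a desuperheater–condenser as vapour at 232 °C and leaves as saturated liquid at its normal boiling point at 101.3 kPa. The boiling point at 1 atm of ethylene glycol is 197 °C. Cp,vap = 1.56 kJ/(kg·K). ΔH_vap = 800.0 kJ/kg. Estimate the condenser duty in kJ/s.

vapour 232→197 °C: -54.6 kJ/kg
condensation at 197 °C: -800 kJ/kg
Δh = -54.6 + -800 = -854.6 kJ/kg
Q = ṁ·Δh = 145.2 kg/min × -854.6 kJ/kg = -124090 kJ/min
|Q| = 2068.1 kW

Q_c = 2070 kJ/s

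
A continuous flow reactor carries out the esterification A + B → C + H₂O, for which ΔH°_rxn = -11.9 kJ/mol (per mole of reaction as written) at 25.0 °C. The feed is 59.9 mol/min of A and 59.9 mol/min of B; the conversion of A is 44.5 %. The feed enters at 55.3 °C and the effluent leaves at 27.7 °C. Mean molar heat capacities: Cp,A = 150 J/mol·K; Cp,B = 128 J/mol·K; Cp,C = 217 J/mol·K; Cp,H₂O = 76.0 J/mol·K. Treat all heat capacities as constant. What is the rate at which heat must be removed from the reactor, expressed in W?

Extent of reaction ξ = 0.445 × 59.9 = 26.655 mol/min
Reaction term: ξ·ΔH°_rxn = 26.655 × -11.9 = -317.2 kJ/min
Sensible, feed 55.3→25 °C: -504.56 kJ/min
Outlet flows (mol/min): A 33.245, B 33.245, C 26.655, H₂O 26.655
Sensible, products 25→27.7 °C: 46.04 kJ/min
Q = ΔH = -775.72 kJ/min = -12.929 kW
Heat removed = 12929 W

Q_out = 12900 W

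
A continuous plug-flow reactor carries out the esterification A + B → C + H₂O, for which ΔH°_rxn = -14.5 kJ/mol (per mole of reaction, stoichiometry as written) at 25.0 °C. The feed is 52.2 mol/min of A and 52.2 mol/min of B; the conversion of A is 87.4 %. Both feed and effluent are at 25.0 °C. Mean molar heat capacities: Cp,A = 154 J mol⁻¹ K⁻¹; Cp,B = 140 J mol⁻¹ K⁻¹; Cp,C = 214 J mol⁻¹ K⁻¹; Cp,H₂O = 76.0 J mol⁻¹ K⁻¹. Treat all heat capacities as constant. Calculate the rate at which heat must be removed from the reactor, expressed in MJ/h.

Extent of reaction ξ = 0.874 × 52.2 = 45.623 mol/min
Reaction term: ξ·ΔH°_rxn = 45.623 × -14.5 = -661.53 kJ/min
Q = ΔH = -661.53 kJ/min = -11.026 kW
Heat removed = 39.692 MJ/h

Q_out = 39.7 MJ/h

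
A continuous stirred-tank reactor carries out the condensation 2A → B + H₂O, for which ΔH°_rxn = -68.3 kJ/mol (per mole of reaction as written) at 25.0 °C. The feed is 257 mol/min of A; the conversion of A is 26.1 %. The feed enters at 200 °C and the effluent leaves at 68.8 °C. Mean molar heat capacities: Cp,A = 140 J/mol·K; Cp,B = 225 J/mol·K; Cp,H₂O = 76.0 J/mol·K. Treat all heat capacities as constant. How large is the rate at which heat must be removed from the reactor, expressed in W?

Q_out = 116000 W

Extent of reaction ξ = 0.261 × 257 / 2 = 33.538 mol/min
Reaction term: ξ·ΔH°_rxn = 33.538 × -68.3 = -2290.7 kJ/min
Sensible, feed 200→25 °C: -6296.5 kJ/min
Outlet flows (mol/min): A 189.92, B 33.538, H₂O 33.538
Sensible, products 25→68.8 °C: 1606.8 kJ/min
Q = ΔH = -6980.4 kJ/min = -116.34 kW
Heat removed = 116340 W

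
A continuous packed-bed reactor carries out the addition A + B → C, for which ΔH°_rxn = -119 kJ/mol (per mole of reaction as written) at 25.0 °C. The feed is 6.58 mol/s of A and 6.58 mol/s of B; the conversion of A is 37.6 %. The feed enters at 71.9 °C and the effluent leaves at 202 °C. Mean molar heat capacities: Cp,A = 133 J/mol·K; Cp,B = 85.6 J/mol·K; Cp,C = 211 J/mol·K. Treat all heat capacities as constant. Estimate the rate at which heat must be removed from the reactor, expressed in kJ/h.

Q_out = 398000 kJ/h

Extent of reaction ξ = 0.376 × 6.58 = 2.4741 mol/s
Reaction term: ξ·ΔH°_rxn = 2.4741 × -119 = -294.42 kJ/s
Sensible, feed 71.9→25 °C: -67.46 kJ/s
Outlet flows (mol/s): A 4.1059, B 4.1059, C 2.4741
Sensible, products 25→202 °C: 251.27 kJ/s
Q = ΔH = -110.61 kJ/s = -110.61 kW
Heat removed = 398190 kJ/h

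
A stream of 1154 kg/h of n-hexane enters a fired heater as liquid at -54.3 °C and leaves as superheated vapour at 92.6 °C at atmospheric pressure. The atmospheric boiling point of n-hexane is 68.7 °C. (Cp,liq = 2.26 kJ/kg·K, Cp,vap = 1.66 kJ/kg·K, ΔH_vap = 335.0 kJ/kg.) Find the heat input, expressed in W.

Q = 209000 W

liquid -54.3→68.7 °C: 277.98 kJ/kg
vaporisation at 68.7 °C: 335 kJ/kg
vapour 68.7→92.6 °C: 39.674 kJ/kg
Δh = 277.98 + 335 + 39.674 = 652.65 kJ/kg
Q = ṁ·Δh = 1154 kg/h × 652.65 kJ/kg = 753160 kJ/h
|Q| = 209.21 kW = 209210 W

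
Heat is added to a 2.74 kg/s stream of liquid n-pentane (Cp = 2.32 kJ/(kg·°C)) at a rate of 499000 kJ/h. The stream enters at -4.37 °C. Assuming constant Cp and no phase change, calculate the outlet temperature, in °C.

T_out = 17.4 °C

Q = 499000 kJ/h = 138.61 kJ/s
ΔT = Q/(ṁ·Cp) = 138.61/(2.74×2.32) = 21.805 K
T_out = -4.37 + 21.805 = 17.435 °C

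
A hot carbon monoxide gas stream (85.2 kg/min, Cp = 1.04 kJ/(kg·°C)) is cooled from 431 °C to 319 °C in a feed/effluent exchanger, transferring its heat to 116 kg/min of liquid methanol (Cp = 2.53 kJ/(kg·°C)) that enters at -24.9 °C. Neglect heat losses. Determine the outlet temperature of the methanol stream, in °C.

T_c,out = 8.92 °C

Heat released by hot stream: Q = 85.2 × 1.04 × (431 − 319) = 9924.1 kJ/min
Energy balance on cold side (adiabatic exchanger): Q = ṁ_c·Cp_c·(T_c,out − T_c,in)
T_c,out = -24.9 + 9924.1/(116 × 2.53) = 8.9152 °C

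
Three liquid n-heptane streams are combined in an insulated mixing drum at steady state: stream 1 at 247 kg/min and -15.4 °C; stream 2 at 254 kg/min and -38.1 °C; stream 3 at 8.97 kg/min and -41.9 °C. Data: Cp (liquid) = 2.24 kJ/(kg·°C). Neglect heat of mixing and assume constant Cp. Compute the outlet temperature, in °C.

No heat crosses the boundary, so H_out = H_in.
T_out = Σ ṁᵢCp,ᵢTᵢ / Σ ṁᵢCp,ᵢ
      = -31040 / 1142.3 = -27.172 °C

T_out = -27.2 °C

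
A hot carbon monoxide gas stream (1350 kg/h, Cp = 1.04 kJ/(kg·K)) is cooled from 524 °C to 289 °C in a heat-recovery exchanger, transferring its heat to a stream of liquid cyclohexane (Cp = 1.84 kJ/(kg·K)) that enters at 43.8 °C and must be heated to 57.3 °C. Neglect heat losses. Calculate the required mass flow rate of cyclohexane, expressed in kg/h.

Heat released by hot stream: Q = 1350 × 1.04 × (524 − 289) = 329940 kJ/h
Energy balance on cold side (adiabatic exchanger): Q = ṁ_c·Cp_c·(T_c,out − T_c,in)
ṁ_c = 329940 / [1.84 × (57.3 − 43.8)] = 13283 kg/h

ṁ_c = 13300 kg/h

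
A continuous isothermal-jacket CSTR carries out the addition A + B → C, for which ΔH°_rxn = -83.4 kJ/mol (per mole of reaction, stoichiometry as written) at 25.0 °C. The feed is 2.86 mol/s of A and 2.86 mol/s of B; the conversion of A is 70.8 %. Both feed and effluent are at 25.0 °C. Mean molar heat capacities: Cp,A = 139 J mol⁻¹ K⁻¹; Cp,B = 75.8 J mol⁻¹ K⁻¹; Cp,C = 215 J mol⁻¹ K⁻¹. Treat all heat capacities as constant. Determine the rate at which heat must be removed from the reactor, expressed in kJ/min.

Q_out = 10100 kJ/min

Extent of reaction ξ = 0.708 × 2.86 = 2.0249 mol/s
Reaction term: ξ·ΔH°_rxn = 2.0249 × -83.4 = -168.87 kJ/s
Q = ΔH = -168.87 kJ/s = -168.87 kW
Heat removed = 10132 kJ/min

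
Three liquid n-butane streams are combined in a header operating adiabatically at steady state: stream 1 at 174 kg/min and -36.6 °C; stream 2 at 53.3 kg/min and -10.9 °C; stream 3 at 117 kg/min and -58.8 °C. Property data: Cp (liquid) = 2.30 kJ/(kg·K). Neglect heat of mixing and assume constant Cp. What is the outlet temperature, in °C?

Adiabatic, steady state ⇒ Σ ṁᵢCp,ᵢ(T_out − Tᵢ) = 0
Σ ṁᵢCp,ᵢTᵢ = 174×2.30×-36.6 + 53.3×2.30×-10.9 + 117×2.30×-58.8 = -31807
Σ ṁᵢCp,ᵢ = 174×2.30 + 53.3×2.30 + 117×2.30 = 791.89
T_out = -31807 / 791.89 = -40.165 °C

T_out = -40.2 °C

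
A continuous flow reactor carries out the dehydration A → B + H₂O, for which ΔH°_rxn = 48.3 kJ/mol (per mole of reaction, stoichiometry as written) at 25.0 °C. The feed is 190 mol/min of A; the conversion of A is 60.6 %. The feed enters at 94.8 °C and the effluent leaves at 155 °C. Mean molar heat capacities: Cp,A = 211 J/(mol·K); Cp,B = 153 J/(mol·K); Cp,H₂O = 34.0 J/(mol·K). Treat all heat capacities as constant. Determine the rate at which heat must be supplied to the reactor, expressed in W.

Extent of reaction ξ = 0.606 × 190 = 115.14 mol/min
Reaction term: ξ·ΔH°_rxn = 115.14 × 48.3 = 5561.3 kJ/min
Sensible, feed 94.8→25 °C: -2798.3 kJ/min
Outlet flows (mol/min): A 74.86, B 115.14, H₂O 115.14
Sensible, products 25→155 °C: 4852.5 kJ/min
Q = ΔH = 7615.4 kJ/min = 126.92 kW
Heat supplied = 126920 W

Q_in = 127000 W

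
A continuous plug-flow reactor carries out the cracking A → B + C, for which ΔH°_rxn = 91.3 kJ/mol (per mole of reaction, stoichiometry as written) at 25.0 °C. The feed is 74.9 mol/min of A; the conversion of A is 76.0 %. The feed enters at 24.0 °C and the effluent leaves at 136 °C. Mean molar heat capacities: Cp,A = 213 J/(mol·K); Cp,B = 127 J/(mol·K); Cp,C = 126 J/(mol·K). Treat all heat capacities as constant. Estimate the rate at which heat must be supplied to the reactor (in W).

Extent of reaction ξ = 0.760 × 74.9 = 56.924 mol/min
Reaction term: ξ·ΔH°_rxn = 56.924 × 91.3 = 5197.2 kJ/min
Sensible, feed 24.0→25 °C: 15.954 kJ/min
Outlet flows (mol/min): A 17.976, B 56.924, C 56.924
Sensible, products 25→136 °C: 2023.6 kJ/min
Q = ΔH = 7236.7 kJ/min = 120.61 kW
Heat supplied = 120610 W

Q_in = 121000 W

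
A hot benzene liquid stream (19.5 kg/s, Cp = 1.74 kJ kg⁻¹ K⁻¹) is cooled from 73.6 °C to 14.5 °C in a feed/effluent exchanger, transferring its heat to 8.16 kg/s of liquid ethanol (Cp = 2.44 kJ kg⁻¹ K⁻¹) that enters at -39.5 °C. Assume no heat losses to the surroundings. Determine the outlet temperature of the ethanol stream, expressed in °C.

T_c,out = 61.2 °C

Heat released by hot stream: Q = 19.5 × 1.74 × (73.6 − 14.5) = 2005.3 kJ/s
Energy balance on cold side (adiabatic exchanger): Q = ṁ_c·Cp_c·(T_c,out − T_c,in)
T_c,out = -39.5 + 2005.3/(8.16 × 2.44) = 61.214 °C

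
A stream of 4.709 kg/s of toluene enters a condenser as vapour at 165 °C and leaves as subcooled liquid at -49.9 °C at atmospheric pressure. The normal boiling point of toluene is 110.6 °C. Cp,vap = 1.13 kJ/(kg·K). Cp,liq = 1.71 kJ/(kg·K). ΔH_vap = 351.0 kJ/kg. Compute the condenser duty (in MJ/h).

Q_c = 11600 MJ/h

vapour 165→110.6 °C: -61.472 kJ/kg
condensation at 110.6 °C: -351 kJ/kg
liquid 110.6→-49.9 °C: -274.45 kJ/kg
Δh = -61.472 + -351 + -274.45 = -686.93 kJ/kg
Q = ṁ·Δh = 4.709 kg/s × -686.93 kJ/kg = -3234.7 kJ/s
|Q| = 3234.7 kW = 11645 MJ/h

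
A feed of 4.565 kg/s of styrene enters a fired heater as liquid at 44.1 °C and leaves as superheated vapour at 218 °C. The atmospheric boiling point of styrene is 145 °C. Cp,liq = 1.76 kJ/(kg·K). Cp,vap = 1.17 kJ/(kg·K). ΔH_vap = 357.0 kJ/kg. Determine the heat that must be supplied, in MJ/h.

Q = 10200 MJ/h

liquid 44.1→145 °C: 177.58 kJ/kg
vaporisation at 145 °C: 357 kJ/kg
vapour 145→218 °C: 85.41 kJ/kg
Δh = 177.58 + 357 + 85.41 = 619.99 kJ/kg
Q = ṁ·Δh = 4.565 kg/s × 619.99 kJ/kg = 2830.3 kJ/s
|Q| = 2830.3 kW = 10189 MJ/h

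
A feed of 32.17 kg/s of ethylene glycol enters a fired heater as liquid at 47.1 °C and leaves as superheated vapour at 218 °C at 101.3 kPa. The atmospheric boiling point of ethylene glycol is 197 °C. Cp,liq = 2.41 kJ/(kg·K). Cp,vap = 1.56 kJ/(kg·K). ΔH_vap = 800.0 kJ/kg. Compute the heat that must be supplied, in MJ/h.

Q = 138000 MJ/h

liquid 47.1→197 °C: 361.26 kJ/kg
vaporisation at 197 °C: 800 kJ/kg
vapour 197→218 °C: 32.76 kJ/kg
Δh = 361.26 + 800 + 32.76 = 1194 kJ/kg
Q = ṁ·Δh = 32.17 kg/s × 1194 kJ/kg = 38412 kJ/s
|Q| = 38412 kW = 138280 MJ/h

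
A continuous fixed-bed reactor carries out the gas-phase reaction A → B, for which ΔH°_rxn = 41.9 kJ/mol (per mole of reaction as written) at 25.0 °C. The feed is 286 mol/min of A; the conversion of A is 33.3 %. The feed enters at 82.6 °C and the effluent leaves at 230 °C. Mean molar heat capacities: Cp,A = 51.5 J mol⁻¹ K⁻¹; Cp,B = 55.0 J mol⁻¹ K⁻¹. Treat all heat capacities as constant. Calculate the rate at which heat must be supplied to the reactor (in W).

Q_in = 104000 W

Extent of reaction ξ = 0.333 × 286 = 95.238 mol/min
Reaction term: ξ·ΔH°_rxn = 95.238 × 41.9 = 3990.5 kJ/min
Sensible, feed 82.6→25 °C: -848.39 kJ/min
Outlet flows (mol/min): A 190.76, B 95.238
Sensible, products 25→230 °C: 3087.8 kJ/min
Q = ΔH = 6229.9 kJ/min = 103.83 kW
Heat supplied = 103830 W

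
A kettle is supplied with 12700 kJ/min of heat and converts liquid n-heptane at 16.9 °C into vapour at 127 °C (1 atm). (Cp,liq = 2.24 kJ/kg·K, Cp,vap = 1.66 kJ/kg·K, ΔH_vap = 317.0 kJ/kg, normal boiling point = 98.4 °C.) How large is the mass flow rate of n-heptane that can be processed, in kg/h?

Δh = 2.24×(98.4−16.9) + 317.0 + 1.66×(127−98.4) = 547.04 kJ/kg
Q = 12700 kJ/min = 211.67 kJ/s = 762000 kJ/h
ṁ = Q/Δh = 762000 / 547.04 = 1393 kg/h

ṁ = 1390 kg/h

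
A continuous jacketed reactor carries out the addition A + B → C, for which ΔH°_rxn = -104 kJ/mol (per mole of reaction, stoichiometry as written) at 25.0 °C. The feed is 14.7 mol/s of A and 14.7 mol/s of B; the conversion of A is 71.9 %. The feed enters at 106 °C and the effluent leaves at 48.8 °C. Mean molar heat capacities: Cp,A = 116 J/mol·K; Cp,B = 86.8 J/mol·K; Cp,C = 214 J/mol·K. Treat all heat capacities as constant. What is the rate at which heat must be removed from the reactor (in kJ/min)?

Q_out = 76000 kJ/min

Extent of reaction ξ = 0.719 × 14.7 = 10.569 mol/s
Reaction term: ξ·ΔH°_rxn = 10.569 × -104 = -1099.2 kJ/s
Sensible, feed 106→25 °C: -241.47 kJ/s
Outlet flows (mol/s): A 4.1307, B 4.1307, C 10.569
Sensible, products 25→48.8 °C: 73.769 kJ/s
Q = ΔH = -1266.9 kJ/s = -1266.9 kW
Heat removed = 76015 kJ/min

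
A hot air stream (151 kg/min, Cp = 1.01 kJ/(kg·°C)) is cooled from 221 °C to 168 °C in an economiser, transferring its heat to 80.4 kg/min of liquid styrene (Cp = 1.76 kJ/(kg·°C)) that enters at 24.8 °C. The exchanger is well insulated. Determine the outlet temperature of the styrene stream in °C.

T_c,out = 81.9 °C

Heat released by hot stream: Q = 151 × 1.01 × (221 − 168) = 8083 kJ/min
Energy balance on cold side (adiabatic exchanger): Q = ṁ_c·Cp_c·(T_c,out − T_c,in)
T_c,out = 24.8 + 8083/(80.4 × 1.76) = 81.922 °C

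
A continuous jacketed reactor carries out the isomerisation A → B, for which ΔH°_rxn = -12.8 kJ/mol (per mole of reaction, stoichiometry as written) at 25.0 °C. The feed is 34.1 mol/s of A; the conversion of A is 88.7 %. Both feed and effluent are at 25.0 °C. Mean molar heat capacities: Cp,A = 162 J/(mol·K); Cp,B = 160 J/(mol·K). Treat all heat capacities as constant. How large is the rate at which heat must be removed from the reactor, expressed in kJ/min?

Extent of reaction ξ = 0.887 × 34.1 = 30.247 mol/s
Reaction term: ξ·ΔH°_rxn = 30.247 × -12.8 = -387.16 kJ/s
Q = ΔH = -387.16 kJ/s = -387.16 kW
Heat removed = 23229 kJ/min

Q_out = 23200 kJ/min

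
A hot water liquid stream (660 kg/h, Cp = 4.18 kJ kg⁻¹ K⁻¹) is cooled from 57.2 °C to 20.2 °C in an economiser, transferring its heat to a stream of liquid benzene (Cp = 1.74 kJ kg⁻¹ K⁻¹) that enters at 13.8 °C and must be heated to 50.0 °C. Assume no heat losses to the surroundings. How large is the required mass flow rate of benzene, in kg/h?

ṁ_c = 1620 kg/h

Heat released by hot stream: Q = 660 × 4.18 × (57.2 − 20.2) = 102080 kJ/h
Energy balance on cold side (adiabatic exchanger): Q = ṁ_c·Cp_c·(T_c,out − T_c,in)
ṁ_c = 102080 / [1.74 × (50.0 − 13.8)] = 1620.6 kg/h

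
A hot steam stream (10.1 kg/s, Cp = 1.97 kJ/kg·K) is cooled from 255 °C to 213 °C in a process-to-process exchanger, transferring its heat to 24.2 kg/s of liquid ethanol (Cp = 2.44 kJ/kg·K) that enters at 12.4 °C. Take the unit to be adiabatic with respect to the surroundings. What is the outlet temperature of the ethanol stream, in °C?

T_c,out = 26.6 °C

Heat released by hot stream: Q = 10.1 × 1.97 × (255 − 213) = 835.67 kJ/s
Energy balance on cold side (adiabatic exchanger): Q = ṁ_c·Cp_c·(T_c,out − T_c,in)
T_c,out = 12.4 + 835.67/(24.2 × 2.44) = 26.552 °C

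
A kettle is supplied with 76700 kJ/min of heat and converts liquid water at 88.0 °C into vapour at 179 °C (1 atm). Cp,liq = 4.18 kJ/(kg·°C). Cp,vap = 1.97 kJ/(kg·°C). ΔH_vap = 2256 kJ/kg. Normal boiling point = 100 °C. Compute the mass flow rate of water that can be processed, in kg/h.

Δh = 4.18×(100−88.0) + 2256 + 1.97×(179−100) = 2461.8 kJ/kg
Q = 76700 kJ/min = 1278.3 kJ/s = 4.602e+06 kJ/h
ṁ = Q/Δh = 4.602e+06 / 2461.8 = 1869.4 kg/h

ṁ = 1870 kg/h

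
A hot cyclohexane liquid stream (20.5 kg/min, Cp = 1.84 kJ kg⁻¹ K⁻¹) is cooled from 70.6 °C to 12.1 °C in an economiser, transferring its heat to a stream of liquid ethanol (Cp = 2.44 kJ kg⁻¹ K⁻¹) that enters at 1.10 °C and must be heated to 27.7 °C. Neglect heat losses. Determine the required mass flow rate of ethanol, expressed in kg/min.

ṁ_c = 34.0 kg/min

Heat released by hot stream: Q = 20.5 × 1.84 × (70.6 − 12.1) = 2206.6 kJ/min
Energy balance on cold side (adiabatic exchanger): Q = ṁ_c·Cp_c·(T_c,out − T_c,in)
ṁ_c = 2206.6 / [2.44 × (27.7 − 1.10)] = 33.998 kg/min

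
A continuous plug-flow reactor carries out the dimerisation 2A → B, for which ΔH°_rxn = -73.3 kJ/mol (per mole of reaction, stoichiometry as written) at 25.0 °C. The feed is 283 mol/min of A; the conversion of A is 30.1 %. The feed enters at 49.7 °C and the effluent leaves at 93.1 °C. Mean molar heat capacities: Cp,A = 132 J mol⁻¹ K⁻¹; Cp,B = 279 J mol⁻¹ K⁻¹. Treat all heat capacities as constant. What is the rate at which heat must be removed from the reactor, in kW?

Extent of reaction ξ = 0.301 × 283 / 2 = 42.591 mol/min
Reaction term: ξ·ΔH°_rxn = 42.591 × -73.3 = -3122 kJ/min
Sensible, feed 49.7→25 °C: -922.69 kJ/min
Outlet flows (mol/min): A 197.82, B 42.591
Sensible, products 25→93.1 °C: 2587.5 kJ/min
Q = ΔH = -1457.2 kJ/min = -24.287 kW
Heat removed = 24.287 kW

Q_out = 24.3 kW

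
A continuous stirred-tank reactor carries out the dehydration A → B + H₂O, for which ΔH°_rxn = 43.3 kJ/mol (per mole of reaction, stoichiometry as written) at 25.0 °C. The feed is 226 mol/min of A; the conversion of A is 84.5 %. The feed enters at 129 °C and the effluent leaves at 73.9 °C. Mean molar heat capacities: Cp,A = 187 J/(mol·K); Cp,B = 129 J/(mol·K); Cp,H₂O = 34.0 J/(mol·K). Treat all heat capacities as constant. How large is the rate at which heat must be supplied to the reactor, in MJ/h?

Extent of reaction ξ = 0.845 × 226 = 190.97 mol/min
Reaction term: ξ·ΔH°_rxn = 190.97 × 43.3 = 8269 kJ/min
Sensible, feed 129→25 °C: -4395.2 kJ/min
Outlet flows (mol/min): A 35.03, B 190.97, H₂O 190.97
Sensible, products 25→73.9 °C: 1842.5 kJ/min
Q = ΔH = 5716.2 kJ/min = 95.271 kW
Heat supplied = 342.97 MJ/h

Q_in = 343 MJ/h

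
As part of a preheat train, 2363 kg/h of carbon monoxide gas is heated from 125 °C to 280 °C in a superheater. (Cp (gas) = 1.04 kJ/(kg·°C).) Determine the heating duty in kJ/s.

Q = ṁ·Cp·ΔT = 2363 × 1.04 × (280 − 125) = 380920 kJ/h
Converting: 380920 / 3600 s = 105.81 kW

Q = 106 kJ/s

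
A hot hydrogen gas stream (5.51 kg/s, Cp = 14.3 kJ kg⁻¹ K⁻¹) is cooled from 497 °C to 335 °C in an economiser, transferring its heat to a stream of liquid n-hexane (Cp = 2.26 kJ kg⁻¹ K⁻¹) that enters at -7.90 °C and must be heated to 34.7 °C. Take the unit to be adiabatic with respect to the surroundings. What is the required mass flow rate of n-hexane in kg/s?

Heat released by hot stream: Q = 5.51 × 14.3 × (497 − 335) = 12764 kJ/s
Energy balance on cold side (adiabatic exchanger): Q = ṁ_c·Cp_c·(T_c,out − T_c,in)
ṁ_c = 12764 / [2.26 × (34.7 − -7.90)] = 132.58 kg/s

ṁ_c = 133 kg/s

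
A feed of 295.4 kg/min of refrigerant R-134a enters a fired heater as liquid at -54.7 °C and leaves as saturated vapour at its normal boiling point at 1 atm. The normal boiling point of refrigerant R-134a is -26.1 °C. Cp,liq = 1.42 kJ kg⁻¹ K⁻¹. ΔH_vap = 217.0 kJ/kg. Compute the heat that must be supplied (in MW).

Q = 1.27 MW

liquid -54.7→-26.1 °C: 40.612 kJ/kg
vaporisation at -26.1 °C: 217 kJ/kg
Δh = 40.612 + 217 = 257.61 kJ/kg
Q = ṁ·Δh = 295.4 kg/min × 257.61 kJ/kg = 76099 kJ/min
|Q| = 1268.3 kW = 1.2683 MW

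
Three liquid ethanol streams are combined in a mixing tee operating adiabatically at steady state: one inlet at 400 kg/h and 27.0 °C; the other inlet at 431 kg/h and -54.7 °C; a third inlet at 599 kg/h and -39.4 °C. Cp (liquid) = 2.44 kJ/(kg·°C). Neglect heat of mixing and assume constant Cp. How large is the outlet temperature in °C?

T_out = -25.4 °C

No heat crosses the boundary, so H_out = H_in.
Σ ṁᵢCp,ᵢTᵢ = 400×2.44×27.0 + 431×2.44×-54.7 + 599×2.44×-39.4 = -88758
Σ ṁᵢCp,ᵢ = 400×2.44 + 431×2.44 + 599×2.44 = 3489.2
T_out = -88758 / 3489.2 = -25.438 °C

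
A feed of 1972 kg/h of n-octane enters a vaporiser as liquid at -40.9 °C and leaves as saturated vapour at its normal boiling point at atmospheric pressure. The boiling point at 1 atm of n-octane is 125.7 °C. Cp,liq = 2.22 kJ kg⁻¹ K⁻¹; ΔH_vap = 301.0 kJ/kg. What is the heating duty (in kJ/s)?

Q = 367 kJ/s

liquid -40.9→125.7 °C: 369.85 kJ/kg
vaporisation at 125.7 °C: 301 kJ/kg
Δh = 369.85 + 301 = 670.85 kJ/kg
Q = ṁ·Δh = 1972 kg/h × 670.85 kJ/kg = 1.3229e+06 kJ/h
|Q| = 367.48 kW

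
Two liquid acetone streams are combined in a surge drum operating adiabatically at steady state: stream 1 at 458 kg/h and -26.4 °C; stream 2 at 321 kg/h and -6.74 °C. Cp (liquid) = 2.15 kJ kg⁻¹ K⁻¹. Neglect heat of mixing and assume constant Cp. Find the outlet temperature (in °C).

Adiabatic, steady state ⇒ Σ ṁᵢCp,ᵢ(T_out − Tᵢ) = 0
T_out = Σ ṁᵢCp,ᵢTᵢ / Σ ṁᵢCp,ᵢ
      = -30648 / 1674.8 = -18.299 °C

T_out = -18.3 °C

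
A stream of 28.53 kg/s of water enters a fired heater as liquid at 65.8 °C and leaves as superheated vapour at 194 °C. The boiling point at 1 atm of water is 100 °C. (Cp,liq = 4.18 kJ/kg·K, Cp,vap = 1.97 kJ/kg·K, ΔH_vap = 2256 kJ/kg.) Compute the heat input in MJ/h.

liquid 65.8→100 °C: 142.96 kJ/kg
vaporisation at 100 °C: 2256 kJ/kg
vapour 100→194 °C: 185.18 kJ/kg
Δh = 142.96 + 2256 + 185.18 = 2584.1 kJ/kg
Q = ṁ·Δh = 28.53 kg/s × 2584.1 kJ/kg = 73725 kJ/s
|Q| = 73725 kW = 265410 MJ/h

Q = 265000 MJ/h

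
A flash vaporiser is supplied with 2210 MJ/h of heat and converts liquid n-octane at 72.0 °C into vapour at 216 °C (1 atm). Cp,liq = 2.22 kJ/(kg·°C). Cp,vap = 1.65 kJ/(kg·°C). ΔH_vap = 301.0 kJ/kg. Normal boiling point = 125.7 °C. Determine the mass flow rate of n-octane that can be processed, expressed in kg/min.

Δh = 2.22×(125.7−72.0) + 301.0 + 1.65×(216−125.7) = 569.21 kJ/kg
Q = 2210 MJ/h = 613.89 kJ/s = 36833 kJ/min
ṁ = Q/Δh = 36833 / 569.21 = 64.71 kg/min

ṁ = 64.7 kg/min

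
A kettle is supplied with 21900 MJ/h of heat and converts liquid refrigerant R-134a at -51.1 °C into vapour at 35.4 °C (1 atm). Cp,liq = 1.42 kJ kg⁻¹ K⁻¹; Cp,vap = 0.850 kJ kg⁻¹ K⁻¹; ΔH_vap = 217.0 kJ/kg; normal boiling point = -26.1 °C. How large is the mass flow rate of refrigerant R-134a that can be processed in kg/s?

ṁ = 20.0 kg/s

Δh = 1.42×(-26.1−-51.1) + 217.0 + 0.850×(35.4−-26.1) = 304.77 kJ/kg
Q = 21900 MJ/h = 6083.3 kJ/s = 6083.3 kJ/s
ṁ = Q/Δh = 6083.3 / 304.77 = 19.96 kg/s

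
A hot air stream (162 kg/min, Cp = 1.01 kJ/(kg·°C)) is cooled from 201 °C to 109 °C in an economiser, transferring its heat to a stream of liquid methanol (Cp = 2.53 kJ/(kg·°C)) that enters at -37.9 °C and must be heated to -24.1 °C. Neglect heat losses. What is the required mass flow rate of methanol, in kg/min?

ṁ_c = 431 kg/min

Heat released by hot stream: Q = 162 × 1.01 × (201 − 109) = 15053 kJ/min
Energy balance on cold side (adiabatic exchanger): Q = ṁ_c·Cp_c·(T_c,out − T_c,in)
ṁ_c = 15053 / [2.53 × (-24.1 − -37.9)] = 431.15 kg/min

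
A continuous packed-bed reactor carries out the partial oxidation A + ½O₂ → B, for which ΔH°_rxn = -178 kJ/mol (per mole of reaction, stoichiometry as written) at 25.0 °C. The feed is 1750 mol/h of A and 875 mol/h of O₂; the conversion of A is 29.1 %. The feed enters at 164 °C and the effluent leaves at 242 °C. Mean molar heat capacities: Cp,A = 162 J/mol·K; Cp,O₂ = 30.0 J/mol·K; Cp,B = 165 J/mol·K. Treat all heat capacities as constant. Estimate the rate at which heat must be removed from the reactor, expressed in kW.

Extent of reaction ξ = 0.291 × 1750 = 509.25 mol/h
Reaction term: ξ·ΔH°_rxn = 509.25 × -178 = -90646 kJ/h
Sensible, feed 164→25 °C: -43055 kJ/h
Outlet flows (mol/h): A 1240.8, O₂ 620.38, B 509.25
Sensible, products 25→242 °C: 65890 kJ/h
Q = ΔH = -67812 kJ/h = -18.837 kW
Heat removed = 18.837 kW

Q_out = 18.8 kW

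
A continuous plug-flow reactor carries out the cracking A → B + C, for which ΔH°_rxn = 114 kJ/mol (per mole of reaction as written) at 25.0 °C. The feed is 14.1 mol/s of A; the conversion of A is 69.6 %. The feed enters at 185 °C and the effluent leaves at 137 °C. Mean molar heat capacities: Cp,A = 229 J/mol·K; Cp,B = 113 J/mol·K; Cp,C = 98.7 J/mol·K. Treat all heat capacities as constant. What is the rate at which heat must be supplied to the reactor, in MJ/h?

Extent of reaction ξ = 0.696 × 14.1 = 9.8136 mol/s
Reaction term: ξ·ΔH°_rxn = 9.8136 × 114 = 1118.8 kJ/s
Sensible, feed 185→25 °C: -516.62 kJ/s
Outlet flows (mol/s): A 4.2864, B 9.8136, C 9.8136
Sensible, products 25→137 °C: 342.62 kJ/s
Q = ΔH = 944.75 kJ/s = 944.75 kW
Heat supplied = 3401.1 MJ/h

Q_in = 3400 MJ/h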